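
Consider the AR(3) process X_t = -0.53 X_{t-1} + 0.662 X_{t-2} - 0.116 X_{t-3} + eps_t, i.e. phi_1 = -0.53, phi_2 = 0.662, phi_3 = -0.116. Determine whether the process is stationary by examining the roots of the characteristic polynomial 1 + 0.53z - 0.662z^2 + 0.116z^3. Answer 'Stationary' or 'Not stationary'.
\text{Not stationary}

The AR(p) characteristic polynomial is P(z) = 1 + 0.53z - 0.662z^2 + 0.116z^3.
Stationarity requires all roots to lie outside the unit circle, i.e. |z| > 1 for every root.
Degree 3: look for a simple real root z0 first, then factor out (1 - z/z0) and solve the remaining quadratic.
Testing z0 = 2.5: P(2.5) = 1 + (0.53)(2.5) + (-0.662)(2.5)^2 + (0.116)(2.5)^3
  = 1 + (1.325) + (-4.1375) + (1.8125) = 0.  So z_0 = 2.5 is a root, |z_0| = 2.5.
Divide out the factor (1 - 0.4 z) = (1 - z/z0) (since 1/z0 = 0.4):
  P(z) = (1 - 0.4 z)(1 + (0.93) z + (-0.29) z^2)
  [check: z-coef 0.93 - (0.4) = 0.53; z^2-coef -0.29 - (0.4)(0.93) = -0.662; z^3-coef -(0.4)(-0.29) = 0.116.]
Remaining roots from the quadratic factor 1 + (0.93) z + (-0.29) z^2:
  Set 1 + (0.93) z + (-0.29) z^2 = 0, i.e. a z^2 + b z + c = 0 with a = -0.29, b = 0.93, c = 1.
  Discriminant D = b^2 - 4ac = (0.93)^2 - 4*(-0.29)*1 = 0.8649 - (-1.16) = 2.0249.
  D >= 0, so the roots are real: z = (-b +/- sqrt(D)) / (2a) = (-0.93 +/- 1.42299) / (-0.58).
    z_1 = (-0.93 + 1.42299) / (-0.58) = -0.85,   |z_1| = 0.85.
    z_2 = (-0.93 - 1.42299) / (-0.58) = 4.0569,   |z_2| = 4.0569.
Moduli of all roots: 2.5000, 0.8500, 4.0569.
All moduli strictly greater than 1? No.
Verdict: Not stationary.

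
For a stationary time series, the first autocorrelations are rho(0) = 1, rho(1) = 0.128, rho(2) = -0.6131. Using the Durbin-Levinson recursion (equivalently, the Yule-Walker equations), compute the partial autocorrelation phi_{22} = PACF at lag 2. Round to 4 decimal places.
\phi_{22} = -0.6400

The PACF at lag k is phi_{kk}, the last component of the solution
to the Yule-Walker system G_k phi = r_k where
  (G_k)_{ij} = rho(|i - j|), (r_k)_i = rho(i), i,j = 1..k.
Equivalently, Durbin-Levinson gives phi_{kk} iteratively:
  phi_{11} = rho(1)
  phi_{kk} = [rho(k) - sum_{j=1..k-1} phi_{k-1,j} rho(k-j)]
            / [1 - sum_{j=1..k-1} phi_{k-1,j} rho(j)],
  phi_{k,j} = phi_{k-1,j} - phi_{kk} phi_{k-1,k-j},  j = 1..k-1.
Step k = 1:
  phi_11 = rho(1) = 0.128.
Step k = 2:
  phi_22 = [rho(2) - phi_11 rho(1)] / [1 - phi_11 rho(1)] = [-0.6131 - (0.128)(0.128)] / [1 - (0.128)(0.128)]
         = -0.629484 / 0.983616 = -0.64.
Therefore phi_{22} = -0.6400.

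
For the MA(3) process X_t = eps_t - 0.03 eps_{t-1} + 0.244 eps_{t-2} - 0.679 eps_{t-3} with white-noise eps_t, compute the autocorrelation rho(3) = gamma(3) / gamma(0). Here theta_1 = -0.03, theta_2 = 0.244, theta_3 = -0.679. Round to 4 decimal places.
\rho(3) = -0.4463

For an MA(q) process with theta_0 = 1, the autocovariance is
  gamma(k) = sigma^2 * sum_{i=0..q-k} theta_i * theta_{i+k},
and rho(k) = gamma(k) / gamma(0). Sigma^2 cancels.
  numerator   = (1)*(-0.679) = -0.679.
  denominator = (1)^2 + (-0.03)^2 + (0.244)^2 + (-0.679)^2 = 1.521477.
  rho(3) = -0.679 / 1.521477 = -0.4463.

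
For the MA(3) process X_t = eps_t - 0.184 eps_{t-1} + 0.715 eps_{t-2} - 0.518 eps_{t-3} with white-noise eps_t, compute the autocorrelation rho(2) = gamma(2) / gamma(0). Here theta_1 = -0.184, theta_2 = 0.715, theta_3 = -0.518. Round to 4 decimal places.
\rho(2) = 0.4468

For an MA(q) process with theta_0 = 1, the autocovariance is
  gamma(k) = sigma^2 * sum_{i=0..q-k} theta_i * theta_{i+k},
and rho(k) = gamma(k) / gamma(0). Sigma^2 cancels.
  numerator   = (1)*(0.715) + (-0.184)*(-0.518) = 0.810312.
  denominator = (1)^2 + (-0.184)^2 + (0.715)^2 + (-0.518)^2 = 1.813405.
  rho(2) = 0.810312 / 1.813405 = 0.4468.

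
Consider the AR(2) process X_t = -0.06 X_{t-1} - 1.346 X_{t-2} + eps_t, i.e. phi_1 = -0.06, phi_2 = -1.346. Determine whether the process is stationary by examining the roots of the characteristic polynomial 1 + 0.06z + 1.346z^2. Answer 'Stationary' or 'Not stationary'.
\text{Not stationary}

The AR(p) characteristic polynomial is P(z) = 1 + 0.06z + 1.346z^2.
Stationarity requires all roots to lie outside the unit circle, i.e. |z| > 1 for every root.
Set 1 + (0.06) z + (1.346) z^2 = 0, i.e. a z^2 + b z + c = 0 with a = 1.346, b = 0.06, c = 1.
Discriminant D = b^2 - 4ac = (0.06)^2 - 4*(1.346)*1 = 0.0036 - (5.384) = -5.3804.
D < 0, so the roots are the complex-conjugate pair z = (-b +/- i sqrt(-D)) / (2a) = -0.0223 +/- 0.8617i.
For a conjugate pair |z|^2 = z * conj(z) = (product of roots) = c/a = 1/(1.346) = 0.742942, so |z| = sqrt(0.742942) = 0.8619 for both roots.
Moduli of all roots: 0.8619, 0.8619.
All moduli strictly greater than 1? No.
Verdict: Not stationary.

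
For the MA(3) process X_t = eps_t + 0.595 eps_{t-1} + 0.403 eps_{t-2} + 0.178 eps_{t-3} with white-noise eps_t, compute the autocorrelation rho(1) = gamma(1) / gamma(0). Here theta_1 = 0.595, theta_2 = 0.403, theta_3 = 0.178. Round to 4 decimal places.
\rho(1) = 0.5856

For an MA(q) process with theta_0 = 1, the autocovariance is
  gamma(k) = sigma^2 * sum_{i=0..q-k} theta_i * theta_{i+k},
and rho(k) = gamma(k) / gamma(0). Sigma^2 cancels.
  numerator   = (1)*(0.595) + (0.595)*(0.403) + (0.403)*(0.178) = 0.906519.
  denominator = (1)^2 + (0.595)^2 + (0.403)^2 + (0.178)^2 = 1.548118.
  rho(1) = 0.906519 / 1.548118 = 0.5856.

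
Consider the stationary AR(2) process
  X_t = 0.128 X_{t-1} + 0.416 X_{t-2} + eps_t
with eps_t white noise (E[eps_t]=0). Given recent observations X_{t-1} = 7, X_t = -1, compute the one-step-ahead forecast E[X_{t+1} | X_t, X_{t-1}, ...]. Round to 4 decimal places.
E[X_{t+1} \mid \mathcal F_t] = 2.7840

For an AR(p) model X_t = c + sum_i phi_i X_{t-i} + eps_t, the
one-step-ahead conditional mean is
  E[X_{t+1} | X_t, ...] = c + sum_i phi_i X_{t+1-i}.
Substitute known values:
  E[X_{t+1} | ...] = (0.128) * (-1) + (0.416) * (7)
                   = 2.7840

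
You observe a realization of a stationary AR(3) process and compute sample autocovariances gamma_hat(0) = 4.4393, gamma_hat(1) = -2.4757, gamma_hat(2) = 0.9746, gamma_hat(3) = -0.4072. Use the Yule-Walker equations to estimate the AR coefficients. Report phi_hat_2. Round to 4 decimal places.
\hat\phi_{2} = -0.1580

The Yule-Walker equations for an AR(p) process read, in matrix form,
  Gamma_p phi = r_p,   with   (Gamma_p)_{ij} = gamma(|i - j|),
                       (r_p)_i = gamma(i),   i,j = 1..p.
Substitute the sample gammas (Toeplitz matrix and right-hand side of size 3):
  Gamma_p = [[4.4393, -2.4757, 0.9746], [-2.4757, 4.4393, -2.4757], [0.9746, -2.4757, 4.4393]]
  r_p     = [-2.4757, 0.9746, -0.4072]
Written out (R1..R3):
  (R1) 4.4393 phi_1 - 2.4757 phi_2 + 0.9746 phi_3 = -2.4757
  (R2) -2.4757 phi_1 + 4.4393 phi_2 - 2.4757 phi_3 = 0.9746
  (R3) 0.9746 phi_1 - 2.4757 phi_2 + 4.4393 phi_3 = -0.4072
Gaussian elimination:
  R2 <- R2 - (-2.4757/4.4393) R1 = R2 - (-0.557678) R1:  3.058657 phi_2 - 1.932187 phi_3 = -0.406043
  R3 <- R3 - (0.9746/4.4393) R1 = R3 - (0.219539) R1:  -1.932187 phi_2 + 4.225337 phi_3 = 0.136313
  R3 <- R3 - (-1.932187/3.058657) R2 = R3 - (-0.631711) R2:  3.004753 phi_3 = -0.120189
Back-substitution:
  phi_hat_3 = -0.120189 / 3.004753 = -0.04
  phi_hat_2 = (-0.406043 - (-1.932187)(-0.04)) / 3.058657 = -0.15802
  phi_hat_1 = (-2.4757 - (-2.4757)(-0.15802) - (0.9746)(-0.04)) / 4.4393 = -0.637021
So phi_hat = [-0.6370, -0.1580, -0.0400].
Therefore phi_hat_2 = -0.1580.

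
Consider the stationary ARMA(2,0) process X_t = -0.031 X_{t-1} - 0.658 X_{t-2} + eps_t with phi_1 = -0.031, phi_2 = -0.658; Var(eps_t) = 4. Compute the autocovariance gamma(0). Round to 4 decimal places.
\gamma(0) = 7.0567

Multiply the model equation by X_{t-k} and take expectations. With theta_0 = psi_0 = 1 and psi_j the MA(infinity) weights, this gives
  gamma(k) - sum_i phi_i gamma(k-i) = c_k,
  c_k = sigma^2 * sum_{j=k..q} theta_j psi_{j-k}   (c_k = 0 for k > q),
using gamma(-m) = gamma(m).
Pure AR (q = 0): c_0 = sigma^2 = 4, c_k = 0 for k >= 1.
Equations for k = 0, 1, 2 (AR order 2, c_2 = 0):
  (E0) gamma(0) = phi_1 gamma(1) + phi_2 gamma(2) + c_0
  (E1) gamma(1) = phi_1 gamma(0) + phi_2 gamma(1) + c_1
  (E2) gamma(2) = phi_1 gamma(1) + phi_2 gamma(0)
From (E1): gamma(1) = A gamma(0) + B with
  A = phi_1 / (1 - phi_2) = -0.031 / 1.658 = -0.018697,   B = c_1 / (1 - phi_2) = 0 / 1.658 = 0.
Insert (E2) into (E0): gamma(0) (1 - phi_2^2) = phi_1 (1 + phi_2) gamma(1) + c_0.
  phi_1 (1 + phi_2) = (-0.031)(0.342) = -0.010602,   1 - phi_2^2 = 0.567036.
Replace gamma(1) by A gamma(0) + B and collect gamma(0):
  gamma(0) [0.567036 - (-0.010602)(-0.018697)] = c_0 = 4
  gamma(0) * 0.566838 = 4
  gamma(0) = 4 / 0.566838 = 7.056693.
Therefore gamma(0) = 7.0567 (to 4 decimal places).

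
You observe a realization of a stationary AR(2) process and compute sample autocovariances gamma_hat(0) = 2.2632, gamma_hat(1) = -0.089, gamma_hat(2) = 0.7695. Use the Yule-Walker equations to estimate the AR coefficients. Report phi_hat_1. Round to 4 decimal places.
\hat\phi_{1} = -0.0260

The Yule-Walker equations for an AR(p) process read, in matrix form,
  Gamma_p phi = r_p,   with   (Gamma_p)_{ij} = gamma(|i - j|),
                       (r_p)_i = gamma(i),   i,j = 1..p.
Substitute the sample gammas (Toeplitz matrix and right-hand side of size 2):
  Gamma_p = [[2.2632, -0.089], [-0.089, 2.2632]]
  r_p     = [-0.089, 0.7695]
Written out:
  2.2632 phi_1 - 0.089 phi_2 = -0.089
  -0.089 phi_1 + 2.2632 phi_2 = 0.7695
Solve by Cramer's rule:
  det = gamma(0)^2 - gamma(1)^2 = (2.2632)^2 - (-0.089)^2 = 5.12207424 - 0.007921 = 5.11415324
  phi_hat_1 = [gamma(1) gamma(0) - gamma(1) gamma(2)] / det = [(-0.089)(2.2632) - (-0.089)(0.7695)] / 5.11415324 = -0.1329393 / 5.11415324 = -0.026
  phi_hat_2 = [gamma(0) gamma(2) - gamma(1)^2] / det = [(2.2632)(0.7695) - (-0.089)^2] / 5.11415324 = 1.7336114 / 5.11415324 = 0.339
So phi_hat = [-0.0260, 0.3390].
Therefore phi_hat_1 = -0.0260.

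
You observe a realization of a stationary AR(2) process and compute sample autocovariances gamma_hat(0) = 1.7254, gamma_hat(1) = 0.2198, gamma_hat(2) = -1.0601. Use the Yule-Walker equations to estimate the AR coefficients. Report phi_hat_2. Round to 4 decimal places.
\hat\phi_{2} = -0.6410

The Yule-Walker equations for an AR(p) process read, in matrix form,
  Gamma_p phi = r_p,   with   (Gamma_p)_{ij} = gamma(|i - j|),
                       (r_p)_i = gamma(i),   i,j = 1..p.
Substitute the sample gammas (Toeplitz matrix and right-hand side of size 2):
  Gamma_p = [[1.7254, 0.2198], [0.2198, 1.7254]]
  r_p     = [0.2198, -1.0601]
Written out:
  1.7254 phi_1 + 0.2198 phi_2 = 0.2198
  0.2198 phi_1 + 1.7254 phi_2 = -1.0601
Solve by Cramer's rule:
  det = gamma(0)^2 - gamma(1)^2 = (1.7254)^2 - (0.2198)^2 = 2.97700516 - 0.04831204 = 2.92869312
  phi_hat_1 = [gamma(1) gamma(0) - gamma(1) gamma(2)] / det = [(0.2198)(1.7254) - (0.2198)(-1.0601)] / 2.92869312 = 0.6122529 / 2.92869312 = 0.2091
  phi_hat_2 = [gamma(0) gamma(2) - gamma(1)^2] / det = [(1.7254)(-1.0601) - (0.2198)^2] / 2.92869312 = -1.87740858 / 2.92869312 = -0.641
So phi_hat = [0.2091, -0.6410].
Therefore phi_hat_2 = -0.6410.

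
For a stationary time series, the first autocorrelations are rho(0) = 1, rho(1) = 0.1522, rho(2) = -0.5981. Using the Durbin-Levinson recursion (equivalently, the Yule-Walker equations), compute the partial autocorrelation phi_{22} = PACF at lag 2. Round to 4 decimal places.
\phi_{22} = -0.6360

The PACF at lag k is phi_{kk}, the last component of the solution
to the Yule-Walker system G_k phi = r_k where
  (G_k)_{ij} = rho(|i - j|), (r_k)_i = rho(i), i,j = 1..k.
Equivalently, Durbin-Levinson gives phi_{kk} iteratively:
  phi_{11} = rho(1)
  phi_{kk} = [rho(k) - sum_{j=1..k-1} phi_{k-1,j} rho(k-j)]
            / [1 - sum_{j=1..k-1} phi_{k-1,j} rho(j)],
  phi_{k,j} = phi_{k-1,j} - phi_{kk} phi_{k-1,k-j},  j = 1..k-1.
Step k = 1:
  phi_11 = rho(1) = 0.1522.
Step k = 2:
  phi_22 = [rho(2) - phi_11 rho(1)] / [1 - phi_11 rho(1)] = [-0.5981 - (0.1522)(0.1522)] / [1 - (0.1522)(0.1522)]
         = -0.62126484 / 0.97683516 = -0.636.
Therefore phi_{22} = -0.6360.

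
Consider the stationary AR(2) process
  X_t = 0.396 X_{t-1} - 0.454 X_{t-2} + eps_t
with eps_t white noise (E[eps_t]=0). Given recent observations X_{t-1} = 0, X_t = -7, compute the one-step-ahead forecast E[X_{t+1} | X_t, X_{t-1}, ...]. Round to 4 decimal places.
E[X_{t+1} \mid \mathcal F_t] = -2.7720

For an AR(p) model X_t = c + sum_i phi_i X_{t-i} + eps_t, the
one-step-ahead conditional mean is
  E[X_{t+1} | X_t, ...] = c + sum_i phi_i X_{t+1-i}.
Substitute known values:
  E[X_{t+1} | ...] = (0.396) * (-7) + (-0.454) * (0)
                   = -2.7720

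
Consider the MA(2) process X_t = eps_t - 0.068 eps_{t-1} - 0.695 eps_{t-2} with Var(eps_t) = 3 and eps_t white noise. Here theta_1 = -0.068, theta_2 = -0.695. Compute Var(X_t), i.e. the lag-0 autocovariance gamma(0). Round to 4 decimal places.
\gamma(0) = 4.4629

For an MA(q) process X_t = eps_t + sum_i theta_i eps_{t-i} with
Var(eps_t) = sigma^2, the variance is
  gamma(0) = sigma^2 * (1 + sum_i theta_i^2).
  sum_i theta_i^2 = (-0.068)^2 + (-0.695)^2 = 0.004624 + 0.483025 = 0.487649.
  gamma(0) = 3 * (1 + 0.487649) = 3 * 1.487649 = 4.462947, which rounds to 4.4629.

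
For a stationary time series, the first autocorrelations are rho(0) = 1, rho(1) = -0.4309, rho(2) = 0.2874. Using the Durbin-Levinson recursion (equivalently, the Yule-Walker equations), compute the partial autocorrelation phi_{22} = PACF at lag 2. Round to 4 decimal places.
\phi_{22} = 0.1249

The PACF at lag k is phi_{kk}, the last component of the solution
to the Yule-Walker system G_k phi = r_k where
  (G_k)_{ij} = rho(|i - j|), (r_k)_i = rho(i), i,j = 1..k.
Equivalently, Durbin-Levinson gives phi_{kk} iteratively:
  phi_{11} = rho(1)
  phi_{kk} = [rho(k) - sum_{j=1..k-1} phi_{k-1,j} rho(k-j)]
            / [1 - sum_{j=1..k-1} phi_{k-1,j} rho(j)],
  phi_{k,j} = phi_{k-1,j} - phi_{kk} phi_{k-1,k-j},  j = 1..k-1.
Step k = 1:
  phi_11 = rho(1) = -0.4309.
Step k = 2:
  phi_22 = [rho(2) - phi_11 rho(1)] / [1 - phi_11 rho(1)] = [0.2874 - (-0.4309)(-0.4309)] / [1 - (-0.4309)(-0.4309)]
         = 0.10172519 / 0.81432519 = 0.1249.
Therefore phi_{22} = 0.1249.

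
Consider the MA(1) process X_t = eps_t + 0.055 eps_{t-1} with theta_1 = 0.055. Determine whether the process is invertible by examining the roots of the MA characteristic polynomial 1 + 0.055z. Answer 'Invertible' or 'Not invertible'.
\text{Invertible}

The MA(q) characteristic polynomial is P(z) = 1 + 0.055z.
Invertibility requires all roots to lie outside the unit circle, i.e. |z| > 1 for every root.
This is linear in z: 1 + (0.055) z = 0  =>  z = -1/(0.055) = -18.181818,  |z| = 18.181818.
Moduli of all roots: 18.1818.
All moduli strictly greater than 1? Yes.
Verdict: Invertible.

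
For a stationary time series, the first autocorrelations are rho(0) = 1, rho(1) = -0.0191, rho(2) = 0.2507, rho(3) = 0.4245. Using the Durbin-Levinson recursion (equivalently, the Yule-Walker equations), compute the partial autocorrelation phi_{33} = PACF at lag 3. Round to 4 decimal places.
\phi_{33} = 0.4620

The PACF at lag k is phi_{kk}, the last component of the solution
to the Yule-Walker system G_k phi = r_k where
  (G_k)_{ij} = rho(|i - j|), (r_k)_i = rho(i), i,j = 1..k.
Equivalently, Durbin-Levinson gives phi_{kk} iteratively:
  phi_{11} = rho(1)
  phi_{kk} = [rho(k) - sum_{j=1..k-1} phi_{k-1,j} rho(k-j)]
            / [1 - sum_{j=1..k-1} phi_{k-1,j} rho(j)],
  phi_{k,j} = phi_{k-1,j} - phi_{kk} phi_{k-1,k-j},  j = 1..k-1.
Step k = 1:
  phi_11 = rho(1) = -0.0191.
Step k = 2:
  phi_22 = [rho(2) - phi_11 rho(1)] / [1 - phi_11 rho(1)] = [0.2507 - (-0.0191)(-0.0191)] / [1 - (-0.0191)(-0.0191)]
         = 0.25033519 / 0.99963519 = 0.250427.
  Update: phi_21 = phi_11 - phi_22 phi_11 = -0.0191 - (0.250427)(-0.0191) = -0.014317.
Step k = 3:
  phi_33 = [rho(3) - phi_21 rho(2) - phi_22 rho(1)] / [1 - phi_21 rho(1) - phi_22 rho(2)]
    numerator   = 0.4245 - (-0.014317)(0.2507) - (0.250427)(-0.0191) = 0.43287238
    denominator = 1 - (-0.014317)(-0.0191) - (0.250427)(0.2507) = 0.93694461
  phi_33 = 0.43287238 / 0.93694461 = 0.462.
Therefore phi_{33} = 0.4620.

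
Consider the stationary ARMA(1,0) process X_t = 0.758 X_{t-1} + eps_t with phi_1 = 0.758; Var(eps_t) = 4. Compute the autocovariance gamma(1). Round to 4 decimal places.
\gamma(1) = 7.1268

Multiply the model equation by X_{t-k} and take expectations. With theta_0 = psi_0 = 1 and psi_j the MA(infinity) weights, this gives
  gamma(k) - sum_i phi_i gamma(k-i) = c_k,
  c_k = sigma^2 * sum_{j=k..q} theta_j psi_{j-k}   (c_k = 0 for k > q),
using gamma(-m) = gamma(m).
Pure AR (q = 0): c_0 = sigma^2 = 4, c_k = 0 for k >= 1.
Equations for k = 0 and k = 1 (AR order 1):
  gamma(0) = phi_1 gamma(1) + c_0
  gamma(1) = phi_1 gamma(0) + c_1
Substituting the second into the first: gamma(0) (1 - phi_1^2) = c_0 + phi_1 c_1, so
  gamma(0) = c_0 / (1 - phi_1^2) = 4 / (1 - (0.758)^2) = 4 / 0.425436 = 9.402119.
  gamma(1) = phi_1 gamma(0) = (0.758)(9.402119) = 7.126806.
Therefore gamma(1) = 7.1268 (to 4 decimal places).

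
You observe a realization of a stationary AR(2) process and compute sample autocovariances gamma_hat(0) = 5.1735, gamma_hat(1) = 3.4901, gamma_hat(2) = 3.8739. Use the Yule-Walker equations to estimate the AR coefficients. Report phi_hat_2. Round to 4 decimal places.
\hat\phi_{2} = 0.5390

The Yule-Walker equations for an AR(p) process read, in matrix form,
  Gamma_p phi = r_p,   with   (Gamma_p)_{ij} = gamma(|i - j|),
                       (r_p)_i = gamma(i),   i,j = 1..p.
Substitute the sample gammas (Toeplitz matrix and right-hand side of size 2):
  Gamma_p = [[5.1735, 3.4901], [3.4901, 5.1735]]
  r_p     = [3.4901, 3.8739]
Written out:
  5.1735 phi_1 + 3.4901 phi_2 = 3.4901
  3.4901 phi_1 + 5.1735 phi_2 = 3.8739
Solve by Cramer's rule:
  det = gamma(0)^2 - gamma(1)^2 = (5.1735)^2 - (3.4901)^2 = 26.76510225 - 12.18079801 = 14.58430424
  phi_hat_1 = [gamma(1) gamma(0) - gamma(1) gamma(2)] / det = [(3.4901)(5.1735) - (3.4901)(3.8739)] / 14.58430424 = 4.53573396 / 14.58430424 = 0.311
  phi_hat_2 = [gamma(0) gamma(2) - gamma(1)^2] / det = [(5.1735)(3.8739) - (3.4901)^2] / 14.58430424 = 7.86082364 / 14.58430424 = 0.539
So phi_hat = [0.3110, 0.5390].
Therefore phi_hat_2 = 0.5390.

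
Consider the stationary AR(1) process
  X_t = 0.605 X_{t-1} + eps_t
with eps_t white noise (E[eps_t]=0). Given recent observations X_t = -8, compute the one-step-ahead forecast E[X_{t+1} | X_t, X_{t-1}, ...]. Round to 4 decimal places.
E[X_{t+1} \mid \mathcal F_t] = -4.8400

For an AR(p) model X_t = c + sum_i phi_i X_{t-i} + eps_t, the
one-step-ahead conditional mean is
  E[X_{t+1} | X_t, ...] = c + sum_i phi_i X_{t+1-i}.
Substitute known values:
  E[X_{t+1} | ...] = (0.605) * (-8)
                   = -4.8400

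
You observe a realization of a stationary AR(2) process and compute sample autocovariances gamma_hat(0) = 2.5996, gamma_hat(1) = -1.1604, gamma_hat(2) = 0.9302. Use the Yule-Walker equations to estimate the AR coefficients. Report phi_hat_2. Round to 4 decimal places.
\hat\phi_{2} = 0.1980

The Yule-Walker equations for an AR(p) process read, in matrix form,
  Gamma_p phi = r_p,   with   (Gamma_p)_{ij} = gamma(|i - j|),
                       (r_p)_i = gamma(i),   i,j = 1..p.
Substitute the sample gammas (Toeplitz matrix and right-hand side of size 2):
  Gamma_p = [[2.5996, -1.1604], [-1.1604, 2.5996]]
  r_p     = [-1.1604, 0.9302]
Written out:
  2.5996 phi_1 - 1.1604 phi_2 = -1.1604
  -1.1604 phi_1 + 2.5996 phi_2 = 0.9302
Solve by Cramer's rule:
  det = gamma(0)^2 - gamma(1)^2 = (2.5996)^2 - (-1.1604)^2 = 6.75792016 - 1.34652816 = 5.411392
  phi_hat_1 = [gamma(1) gamma(0) - gamma(1) gamma(2)] / det = [(-1.1604)(2.5996) - (-1.1604)(0.9302)] / 5.411392 = -1.93717176 / 5.411392 = -0.358
  phi_hat_2 = [gamma(0) gamma(2) - gamma(1)^2] / det = [(2.5996)(0.9302) - (-1.1604)^2] / 5.411392 = 1.07161976 / 5.411392 = 0.198
So phi_hat = [-0.3580, 0.1980].
Therefore phi_hat_2 = 0.1980.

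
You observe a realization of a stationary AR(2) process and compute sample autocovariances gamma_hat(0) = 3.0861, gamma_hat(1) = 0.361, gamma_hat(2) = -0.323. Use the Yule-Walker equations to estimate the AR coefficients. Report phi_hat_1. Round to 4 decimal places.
\hat\phi_{1} = 0.1310

The Yule-Walker equations for an AR(p) process read, in matrix form,
  Gamma_p phi = r_p,   with   (Gamma_p)_{ij} = gamma(|i - j|),
                       (r_p)_i = gamma(i),   i,j = 1..p.
Substitute the sample gammas (Toeplitz matrix and right-hand side of size 2):
  Gamma_p = [[3.0861, 0.361], [0.361, 3.0861]]
  r_p     = [0.361, -0.323]
Written out:
  3.0861 phi_1 + 0.361 phi_2 = 0.361
  0.361 phi_1 + 3.0861 phi_2 = -0.323
Solve by Cramer's rule:
  det = gamma(0)^2 - gamma(1)^2 = (3.0861)^2 - (0.361)^2 = 9.52401321 - 0.130321 = 9.39369221
  phi_hat_1 = [gamma(1) gamma(0) - gamma(1) gamma(2)] / det = [(0.361)(3.0861) - (0.361)(-0.323)] / 9.39369221 = 1.2306851 / 9.39369221 = 0.131
  phi_hat_2 = [gamma(0) gamma(2) - gamma(1)^2] / det = [(3.0861)(-0.323) - (0.361)^2] / 9.39369221 = -1.1271313 / 9.39369221 = -0.12
So phi_hat = [0.1310, -0.1200].
Therefore phi_hat_1 = 0.1310.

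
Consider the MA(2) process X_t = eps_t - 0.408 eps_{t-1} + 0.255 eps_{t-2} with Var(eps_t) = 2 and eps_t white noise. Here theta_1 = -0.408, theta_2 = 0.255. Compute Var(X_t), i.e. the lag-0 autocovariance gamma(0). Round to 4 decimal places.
\gamma(0) = 2.4630

For an MA(q) process X_t = eps_t + sum_i theta_i eps_{t-i} with
Var(eps_t) = sigma^2, the variance is
  gamma(0) = sigma^2 * (1 + sum_i theta_i^2).
  sum_i theta_i^2 = (-0.408)^2 + (0.255)^2 = 0.166464 + 0.065025 = 0.231489.
  gamma(0) = 2 * (1 + 0.231489) = 2 * 1.231489 = 2.462978, which rounds to 2.4630.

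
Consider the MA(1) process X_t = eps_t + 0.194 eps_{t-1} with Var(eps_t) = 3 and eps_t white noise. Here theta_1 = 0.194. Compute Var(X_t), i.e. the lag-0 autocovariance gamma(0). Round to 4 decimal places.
\gamma(0) = 3.1129

For an MA(q) process X_t = eps_t + sum_i theta_i eps_{t-i} with
Var(eps_t) = sigma^2, the variance is
  gamma(0) = sigma^2 * (1 + sum_i theta_i^2).
  sum_i theta_i^2 = (0.194)^2 = 0.037636.
  gamma(0) = 3 * (1 + 0.037636) = 3 * 1.037636 = 3.112908, which rounds to 3.1129.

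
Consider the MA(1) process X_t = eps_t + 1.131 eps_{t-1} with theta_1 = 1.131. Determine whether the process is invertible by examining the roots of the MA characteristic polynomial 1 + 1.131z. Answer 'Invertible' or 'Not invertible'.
\text{Not invertible}

The MA(q) characteristic polynomial is P(z) = 1 + 1.131z.
Invertibility requires all roots to lie outside the unit circle, i.e. |z| > 1 for every root.
This is linear in z: 1 + (1.131) z = 0  =>  z = -1/(1.131) = -0.884173,  |z| = 0.884173.
Moduli of all roots: 0.8842.
All moduli strictly greater than 1? No.
Verdict: Not invertible.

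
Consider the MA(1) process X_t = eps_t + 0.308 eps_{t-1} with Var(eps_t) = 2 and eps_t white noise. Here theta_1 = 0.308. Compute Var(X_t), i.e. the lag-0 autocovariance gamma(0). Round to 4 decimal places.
\gamma(0) = 2.1897

For an MA(q) process X_t = eps_t + sum_i theta_i eps_{t-i} with
Var(eps_t) = sigma^2, the variance is
  gamma(0) = sigma^2 * (1 + sum_i theta_i^2).
  sum_i theta_i^2 = (0.308)^2 = 0.094864.
  gamma(0) = 2 * (1 + 0.094864) = 2 * 1.094864 = 2.189728, which rounds to 2.1897.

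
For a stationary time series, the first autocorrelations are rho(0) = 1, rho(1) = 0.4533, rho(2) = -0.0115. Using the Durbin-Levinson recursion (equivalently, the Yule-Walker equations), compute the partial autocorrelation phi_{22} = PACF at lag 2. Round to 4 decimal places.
\phi_{22} = -0.2731

The PACF at lag k is phi_{kk}, the last component of the solution
to the Yule-Walker system G_k phi = r_k where
  (G_k)_{ij} = rho(|i - j|), (r_k)_i = rho(i), i,j = 1..k.
Equivalently, Durbin-Levinson gives phi_{kk} iteratively:
  phi_{11} = rho(1)
  phi_{kk} = [rho(k) - sum_{j=1..k-1} phi_{k-1,j} rho(k-j)]
            / [1 - sum_{j=1..k-1} phi_{k-1,j} rho(j)],
  phi_{k,j} = phi_{k-1,j} - phi_{kk} phi_{k-1,k-j},  j = 1..k-1.
Step k = 1:
  phi_11 = rho(1) = 0.4533.
Step k = 2:
  phi_22 = [rho(2) - phi_11 rho(1)] / [1 - phi_11 rho(1)] = [-0.0115 - (0.4533)(0.4533)] / [1 - (0.4533)(0.4533)]
         = -0.21698089 / 0.79451911 = -0.2731.
Therefore phi_{22} = -0.2731.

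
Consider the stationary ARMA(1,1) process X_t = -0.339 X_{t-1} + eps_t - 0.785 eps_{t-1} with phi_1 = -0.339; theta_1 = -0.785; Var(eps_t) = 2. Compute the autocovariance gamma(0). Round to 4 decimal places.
\gamma(0) = 4.8548

Multiply the model equation by X_{t-k} and take expectations. With theta_0 = psi_0 = 1 and psi_j the MA(infinity) weights, this gives
  gamma(k) - sum_i phi_i gamma(k-i) = c_k,
  c_k = sigma^2 * sum_{j=k..q} theta_j psi_{j-k}   (c_k = 0 for k > q),
using gamma(-m) = gamma(m).
psi-weights needed (psi_j = theta_j + sum_i phi_i psi_{j-i}):
  psi_1 = theta_1 + phi_1 = -0.785 + (-0.339) = -1.124
Right-hand sides:
  c_0 = sigma^2 (1 + theta_1 psi_1) = 2 * (1 + (-0.785)(-1.124)) = 2 * 1.88234 = 3.76468
  c_1 = sigma^2 theta_1 = 2 * (-0.785) = -1.57
  c_2 = 0
Equations for k = 0 and k = 1 (AR order 1):
  gamma(0) = phi_1 gamma(1) + c_0
  gamma(1) = phi_1 gamma(0) + c_1
Substituting the second into the first: gamma(0) (1 - phi_1^2) = c_0 + phi_1 c_1, so
  gamma(0) = (c_0 + phi_1 c_1) / (1 - phi_1^2) = (3.76468 + (-0.339)(-1.57)) / (1 - (-0.339)^2) = 4.29691 / 0.885079 = 4.854832.
Therefore gamma(0) = 4.8548 (to 4 decimal places).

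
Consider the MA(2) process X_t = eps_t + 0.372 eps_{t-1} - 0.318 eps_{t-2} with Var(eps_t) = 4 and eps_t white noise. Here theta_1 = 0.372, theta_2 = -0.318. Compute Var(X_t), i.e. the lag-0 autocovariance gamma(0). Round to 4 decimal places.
\gamma(0) = 4.9580

For an MA(q) process X_t = eps_t + sum_i theta_i eps_{t-i} with
Var(eps_t) = sigma^2, the variance is
  gamma(0) = sigma^2 * (1 + sum_i theta_i^2).
  sum_i theta_i^2 = (0.372)^2 + (-0.318)^2 = 0.138384 + 0.101124 = 0.239508.
  gamma(0) = 4 * (1 + 0.239508) = 4 * 1.239508 = 4.958032, which rounds to 4.9580.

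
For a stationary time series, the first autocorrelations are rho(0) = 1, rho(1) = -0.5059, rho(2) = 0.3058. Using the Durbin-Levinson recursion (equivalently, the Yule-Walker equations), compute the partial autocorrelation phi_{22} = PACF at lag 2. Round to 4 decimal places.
\phi_{22} = 0.0670

The PACF at lag k is phi_{kk}, the last component of the solution
to the Yule-Walker system G_k phi = r_k where
  (G_k)_{ij} = rho(|i - j|), (r_k)_i = rho(i), i,j = 1..k.
Equivalently, Durbin-Levinson gives phi_{kk} iteratively:
  phi_{11} = rho(1)
  phi_{kk} = [rho(k) - sum_{j=1..k-1} phi_{k-1,j} rho(k-j)]
            / [1 - sum_{j=1..k-1} phi_{k-1,j} rho(j)],
  phi_{k,j} = phi_{k-1,j} - phi_{kk} phi_{k-1,k-j},  j = 1..k-1.
Step k = 1:
  phi_11 = rho(1) = -0.5059.
Step k = 2:
  phi_22 = [rho(2) - phi_11 rho(1)] / [1 - phi_11 rho(1)] = [0.3058 - (-0.5059)(-0.5059)] / [1 - (-0.5059)(-0.5059)]
         = 0.04986519 / 0.74406519 = 0.067.
Therefore phi_{22} = 0.0670.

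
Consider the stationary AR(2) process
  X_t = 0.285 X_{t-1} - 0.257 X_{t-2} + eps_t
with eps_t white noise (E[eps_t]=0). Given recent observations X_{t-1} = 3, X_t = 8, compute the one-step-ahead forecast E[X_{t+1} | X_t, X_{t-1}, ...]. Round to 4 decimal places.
E[X_{t+1} \mid \mathcal F_t] = 1.5090

For an AR(p) model X_t = c + sum_i phi_i X_{t-i} + eps_t, the
one-step-ahead conditional mean is
  E[X_{t+1} | X_t, ...] = c + sum_i phi_i X_{t+1-i}.
Substitute known values:
  E[X_{t+1} | ...] = (0.285) * (8) + (-0.257) * (3)
                   = 1.5090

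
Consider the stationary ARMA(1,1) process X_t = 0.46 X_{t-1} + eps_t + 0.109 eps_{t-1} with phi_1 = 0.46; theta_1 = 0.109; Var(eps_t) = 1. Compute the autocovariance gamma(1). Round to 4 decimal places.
\gamma(1) = 0.7579

Multiply the model equation by X_{t-k} and take expectations. With theta_0 = psi_0 = 1 and psi_j the MA(infinity) weights, this gives
  gamma(k) - sum_i phi_i gamma(k-i) = c_k,
  c_k = sigma^2 * sum_{j=k..q} theta_j psi_{j-k}   (c_k = 0 for k > q),
using gamma(-m) = gamma(m).
psi-weights needed (psi_j = theta_j + sum_i phi_i psi_{j-i}):
  psi_1 = theta_1 + phi_1 = 0.109 + (0.46) = 0.569
Right-hand sides:
  c_0 = sigma^2 (1 + theta_1 psi_1) = 1 * (1 + (0.109)(0.569)) = 1 * 1.062021 = 1.062021
  c_1 = sigma^2 theta_1 = 1 * (0.109) = 0.109
  c_2 = 0
Equations for k = 0 and k = 1 (AR order 1):
  gamma(0) = phi_1 gamma(1) + c_0
  gamma(1) = phi_1 gamma(0) + c_1
Substituting the second into the first: gamma(0) (1 - phi_1^2) = c_0 + phi_1 c_1, so
  gamma(0) = (c_0 + phi_1 c_1) / (1 - phi_1^2) = (1.062021 + (0.46)(0.109)) / (1 - (0.46)^2) = 1.112161 / 0.7884 = 1.410656.
  gamma(1) = phi_1 gamma(0) + c_1 = (0.46)(1.410656) + (0.109) = 0.757902.
Therefore gamma(1) = 0.7579 (to 4 decimal places).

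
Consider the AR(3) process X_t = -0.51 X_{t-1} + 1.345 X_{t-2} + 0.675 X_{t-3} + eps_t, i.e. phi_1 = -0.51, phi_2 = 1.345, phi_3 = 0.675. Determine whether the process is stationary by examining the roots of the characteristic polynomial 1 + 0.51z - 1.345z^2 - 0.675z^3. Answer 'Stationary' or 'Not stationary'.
\text{Not stationary}

The AR(p) characteristic polynomial is P(z) = 1 + 0.51z - 1.345z^2 - 0.675z^3.
Stationarity requires all roots to lie outside the unit circle, i.e. |z| > 1 for every root.
Degree 3: look for a simple real root z0 first, then factor out (1 - z/z0) and solve the remaining quadratic.
Testing z0 = -2: P(-2) = 1 + (0.51)(-2) + (-1.345)(-2)^2 + (-0.675)(-2)^3
  = 1 + (-1.02) + (-5.38) + (5.4) = 0.  So z_0 = -2 is a root, |z_0| = 2.
Divide out the factor (1 + 0.5 z) = (1 - z/z0) (since 1/z0 = -0.5):
  P(z) = (1 + 0.5 z)(1 + (0.01) z + (-1.35) z^2)
  [check: z-coef 0.01 - (-0.5) = 0.51; z^2-coef -1.35 - (-0.5)(0.01) = -1.345; z^3-coef -(-0.5)(-1.35) = -0.675.]
Remaining roots from the quadratic factor 1 + (0.01) z + (-1.35) z^2:
  Set 1 + (0.01) z + (-1.35) z^2 = 0, i.e. a z^2 + b z + c = 0 with a = -1.35, b = 0.01, c = 1.
  Discriminant D = b^2 - 4ac = (0.01)^2 - 4*(-1.35)*1 = 0.0001 - (-5.4) = 5.4001.
  D >= 0, so the roots are real: z = (-b +/- sqrt(D)) / (2a) = (-0.01 +/- 2.323812) / (-2.7).
    z_1 = (-0.01 + 2.323812) / (-2.7) = -0.857,   |z_1| = 0.857.
    z_2 = (-0.01 - 2.323812) / (-2.7) = 0.8644,   |z_2| = 0.8644.
Moduli of all roots: 2.0000, 0.8570, 0.8644.
All moduli strictly greater than 1? No.
Verdict: Not stationary.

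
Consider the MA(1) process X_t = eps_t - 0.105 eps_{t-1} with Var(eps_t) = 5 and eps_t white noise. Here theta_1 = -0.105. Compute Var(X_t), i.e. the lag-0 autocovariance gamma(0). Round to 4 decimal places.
\gamma(0) = 5.0551

For an MA(q) process X_t = eps_t + sum_i theta_i eps_{t-i} with
Var(eps_t) = sigma^2, the variance is
  gamma(0) = sigma^2 * (1 + sum_i theta_i^2).
  sum_i theta_i^2 = (-0.105)^2 = 0.011025.
  gamma(0) = 5 * (1 + 0.011025) = 5 * 1.011025 = 5.055125, which rounds to 5.0551.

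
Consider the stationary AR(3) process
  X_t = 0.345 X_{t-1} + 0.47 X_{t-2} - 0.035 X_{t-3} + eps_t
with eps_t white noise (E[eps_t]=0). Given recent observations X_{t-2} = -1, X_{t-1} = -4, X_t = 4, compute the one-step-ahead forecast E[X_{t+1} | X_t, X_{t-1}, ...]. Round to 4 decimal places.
E[X_{t+1} \mid \mathcal F_t] = -0.4650

For an AR(p) model X_t = c + sum_i phi_i X_{t-i} + eps_t, the
one-step-ahead conditional mean is
  E[X_{t+1} | X_t, ...] = c + sum_i phi_i X_{t+1-i}.
Substitute known values:
  E[X_{t+1} | ...] = (0.345) * (4) + (0.47) * (-4) + (-0.035) * (-1)
                   = -0.4650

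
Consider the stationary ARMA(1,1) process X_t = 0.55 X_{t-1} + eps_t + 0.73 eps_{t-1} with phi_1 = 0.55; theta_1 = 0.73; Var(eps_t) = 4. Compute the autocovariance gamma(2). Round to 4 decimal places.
\gamma(2) = 5.6582

Multiply the model equation by X_{t-k} and take expectations. With theta_0 = psi_0 = 1 and psi_j the MA(infinity) weights, this gives
  gamma(k) - sum_i phi_i gamma(k-i) = c_k,
  c_k = sigma^2 * sum_{j=k..q} theta_j psi_{j-k}   (c_k = 0 for k > q),
using gamma(-m) = gamma(m).
psi-weights needed (psi_j = theta_j + sum_i phi_i psi_{j-i}):
  psi_1 = theta_1 + phi_1 = 0.73 + (0.55) = 1.28
Right-hand sides:
  c_0 = sigma^2 (1 + theta_1 psi_1) = 4 * (1 + (0.73)(1.28)) = 4 * 1.9344 = 7.7376
  c_1 = sigma^2 theta_1 = 4 * (0.73) = 2.92
  c_2 = 0
Equations for k = 0 and k = 1 (AR order 1):
  gamma(0) = phi_1 gamma(1) + c_0
  gamma(1) = phi_1 gamma(0) + c_1
Substituting the second into the first: gamma(0) (1 - phi_1^2) = c_0 + phi_1 c_1, so
  gamma(0) = (c_0 + phi_1 c_1) / (1 - phi_1^2) = (7.7376 + (0.55)(2.92)) / (1 - (0.55)^2) = 9.3436 / 0.6975 = 13.395842.
  gamma(1) = phi_1 gamma(0) + c_1 = (0.55)(13.395842) + (2.92) = 10.287713.
For k = 2 (> q): gamma(2) = phi_1 gamma(1) = (0.55)(10.287713) = 5.658242.
Therefore gamma(2) = 5.6582 (to 4 decimal places).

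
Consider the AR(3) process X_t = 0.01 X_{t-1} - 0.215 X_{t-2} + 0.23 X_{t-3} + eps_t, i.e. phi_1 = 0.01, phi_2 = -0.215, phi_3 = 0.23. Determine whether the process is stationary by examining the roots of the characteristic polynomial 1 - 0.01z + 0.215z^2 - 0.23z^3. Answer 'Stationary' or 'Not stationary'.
\text{Stationary}

The AR(p) characteristic polynomial is P(z) = 1 - 0.01z + 0.215z^2 - 0.23z^3.
Stationarity requires all roots to lie outside the unit circle, i.e. |z| > 1 for every root.
Degree 3: look for a simple real root z0 first, then factor out (1 - z/z0) and solve the remaining quadratic.
Testing z0 = 2: P(2) = 1 + (-0.01)(2) + (0.215)(2)^2 + (-0.23)(2)^3
  = 1 + (-0.02) + (0.86) + (-1.84) = 0.  So z_0 = 2 is a root, |z_0| = 2.
Divide out the factor (1 - 0.5 z) = (1 - z/z0) (since 1/z0 = 0.5):
  P(z) = (1 - 0.5 z)(1 + (0.49) z + (0.46) z^2)
  [check: z-coef 0.49 - (0.5) = -0.01; z^2-coef 0.46 - (0.5)(0.49) = 0.215; z^3-coef -(0.5)(0.46) = -0.23.]
Remaining roots from the quadratic factor 1 + (0.49) z + (0.46) z^2:
  Set 1 + (0.49) z + (0.46) z^2 = 0, i.e. a z^2 + b z + c = 0 with a = 0.46, b = 0.49, c = 1.
  Discriminant D = b^2 - 4ac = (0.49)^2 - 4*(0.46)*1 = 0.2401 - (1.84) = -1.5999.
  D < 0, so the roots are the complex-conjugate pair z = (-b +/- i sqrt(-D)) / (2a) = -0.5326 +/- 1.3749i.
  For a conjugate pair |z|^2 = z * conj(z) = (product of roots) = c/a = 1/(0.46) = 2.173913, so |z| = sqrt(2.173913) = 1.4744 for both roots.
Moduli of all roots: 2.0000, 1.4744, 1.4744.
All moduli strictly greater than 1? Yes.
Verdict: Stationary.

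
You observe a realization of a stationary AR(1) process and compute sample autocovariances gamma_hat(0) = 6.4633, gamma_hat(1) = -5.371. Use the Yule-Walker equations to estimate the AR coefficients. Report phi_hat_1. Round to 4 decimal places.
\hat\phi_{1} = -0.8310

The Yule-Walker equations for an AR(p) process read, in matrix form,
  Gamma_p phi = r_p,   with   (Gamma_p)_{ij} = gamma(|i - j|),
                       (r_p)_i = gamma(i),   i,j = 1..p.
Substitute the sample gammas (Toeplitz matrix and right-hand side of size 1):
  Gamma_p = [[6.4633]]
  r_p     = [-5.371]
With p = 1 this is the single equation gamma(0) phi_1 = gamma(1):
  phi_hat_1 = gamma(1) / gamma(0) = -5.371 / 6.4633 = -0.8310.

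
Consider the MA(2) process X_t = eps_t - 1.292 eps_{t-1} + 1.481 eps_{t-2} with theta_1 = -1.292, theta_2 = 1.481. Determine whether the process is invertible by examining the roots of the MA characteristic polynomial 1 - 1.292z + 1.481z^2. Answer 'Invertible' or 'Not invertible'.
\text{Not invertible}

The MA(q) characteristic polynomial is P(z) = 1 - 1.292z + 1.481z^2.
Invertibility requires all roots to lie outside the unit circle, i.e. |z| > 1 for every root.
Set 1 + (-1.292) z + (1.481) z^2 = 0, i.e. a z^2 + b z + c = 0 with a = 1.481, b = -1.292, c = 1.
Discriminant D = b^2 - 4ac = (-1.292)^2 - 4*(1.481)*1 = 1.669264 - (5.924) = -4.254736.
D < 0, so the roots are the complex-conjugate pair z = (-b +/- i sqrt(-D)) / (2a) = 0.4362 +/- 0.6964i.
For a conjugate pair |z|^2 = z * conj(z) = (product of roots) = c/a = 1/(1.481) = 0.675219, so |z| = sqrt(0.675219) = 0.8217 for both roots.
Moduli of all roots: 0.8217, 0.8217.
All moduli strictly greater than 1? No.
Verdict: Not invertible.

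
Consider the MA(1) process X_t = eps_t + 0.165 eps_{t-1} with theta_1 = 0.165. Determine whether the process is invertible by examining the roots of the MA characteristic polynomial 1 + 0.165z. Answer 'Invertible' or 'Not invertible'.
\text{Invertible}

The MA(q) characteristic polynomial is P(z) = 1 + 0.165z.
Invertibility requires all roots to lie outside the unit circle, i.e. |z| > 1 for every root.
This is linear in z: 1 + (0.165) z = 0  =>  z = -1/(0.165) = -6.060606,  |z| = 6.060606.
Moduli of all roots: 6.0606.
All moduli strictly greater than 1? Yes.
Verdict: Invertible.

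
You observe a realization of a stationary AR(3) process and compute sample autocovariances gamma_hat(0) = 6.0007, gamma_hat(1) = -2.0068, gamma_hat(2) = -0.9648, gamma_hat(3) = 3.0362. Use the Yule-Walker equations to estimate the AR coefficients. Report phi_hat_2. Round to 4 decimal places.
\hat\phi_{2} = -0.1260

The Yule-Walker equations for an AR(p) process read, in matrix form,
  Gamma_p phi = r_p,   with   (Gamma_p)_{ij} = gamma(|i - j|),
                       (r_p)_i = gamma(i),   i,j = 1..p.
Substitute the sample gammas (Toeplitz matrix and right-hand side of size 3):
  Gamma_p = [[6.0007, -2.0068, -0.9648], [-2.0068, 6.0007, -2.0068], [-0.9648, -2.0068, 6.0007]]
  r_p     = [-2.0068, -0.9648, 3.0362]
Written out (R1..R3):
  (R1) 6.0007 phi_1 - 2.0068 phi_2 - 0.9648 phi_3 = -2.0068
  (R2) -2.0068 phi_1 + 6.0007 phi_2 - 2.0068 phi_3 = -0.9648
  (R3) -0.9648 phi_1 - 2.0068 phi_2 + 6.0007 phi_3 = 3.0362
Gaussian elimination:
  R2 <- R2 - (-2.0068/6.0007) R1 = R2 - (-0.334428) R1:  5.329571 phi_2 - 2.329456 phi_3 = -1.635929
  R3 <- R3 - (-0.9648/6.0007) R1 = R3 - (-0.160781) R1:  -2.329456 phi_2 + 5.845578 phi_3 = 2.713544
  R3 <- R3 - (-2.329456/5.329571) R2 = R3 - (-0.437081) R2:  4.827417 phi_3 = 1.99851
Back-substitution:
  phi_hat_3 = 1.99851 / 4.827417 = 0.413992
  phi_hat_2 = (-1.635929 - (-2.329456)(0.413992)) / 5.329571 = -0.126005
  phi_hat_1 = (-2.0068 - (-2.0068)(-0.126005) - (-0.9648)(0.413992)) / 6.0007 = -0.310005
So phi_hat = [-0.3100, -0.1260, 0.4140].
Therefore phi_hat_2 = -0.1260.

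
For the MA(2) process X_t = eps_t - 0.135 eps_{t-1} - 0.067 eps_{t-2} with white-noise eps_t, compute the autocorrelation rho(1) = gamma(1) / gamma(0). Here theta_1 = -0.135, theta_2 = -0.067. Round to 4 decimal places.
\rho(1) = -0.1232

For an MA(q) process with theta_0 = 1, the autocovariance is
  gamma(k) = sigma^2 * sum_{i=0..q-k} theta_i * theta_{i+k},
and rho(k) = gamma(k) / gamma(0). Sigma^2 cancels.
  numerator   = (1)*(-0.135) + (-0.135)*(-0.067) = -0.125955.
  denominator = (1)^2 + (-0.135)^2 + (-0.067)^2 = 1.022714.
  rho(1) = -0.125955 / 1.022714 = -0.1232.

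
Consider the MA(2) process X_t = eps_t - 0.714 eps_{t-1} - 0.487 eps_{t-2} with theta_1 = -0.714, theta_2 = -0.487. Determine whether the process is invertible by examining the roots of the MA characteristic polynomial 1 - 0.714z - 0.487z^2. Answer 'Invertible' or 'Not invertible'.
\text{Not invertible}

The MA(q) characteristic polynomial is P(z) = 1 - 0.714z - 0.487z^2.
Invertibility requires all roots to lie outside the unit circle, i.e. |z| > 1 for every root.
Set 1 + (-0.714) z + (-0.487) z^2 = 0, i.e. a z^2 + b z + c = 0 with a = -0.487, b = -0.714, c = 1.
Discriminant D = b^2 - 4ac = (-0.714)^2 - 4*(-0.487)*1 = 0.509796 - (-1.948) = 2.457796.
D >= 0, so the roots are real: z = (-b +/- sqrt(D)) / (2a) = (0.714 +/- 1.567736) / (-0.974).
  z_1 = (0.714 + 1.567736) / (-0.974) = -2.3426,   |z_1| = 2.3426.
  z_2 = (0.714 - 1.567736) / (-0.974) = 0.8765,   |z_2| = 0.8765.
Moduli of all roots: 2.3426, 0.8765.
All moduli strictly greater than 1? No.
Verdict: Not invertible.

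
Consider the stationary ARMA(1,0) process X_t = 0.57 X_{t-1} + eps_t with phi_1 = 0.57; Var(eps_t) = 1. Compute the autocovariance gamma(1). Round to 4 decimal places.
\gamma(1) = 0.8443

Multiply the model equation by X_{t-k} and take expectations. With theta_0 = psi_0 = 1 and psi_j the MA(infinity) weights, this gives
  gamma(k) - sum_i phi_i gamma(k-i) = c_k,
  c_k = sigma^2 * sum_{j=k..q} theta_j psi_{j-k}   (c_k = 0 for k > q),
using gamma(-m) = gamma(m).
Pure AR (q = 0): c_0 = sigma^2 = 1, c_k = 0 for k >= 1.
Equations for k = 0 and k = 1 (AR order 1):
  gamma(0) = phi_1 gamma(1) + c_0
  gamma(1) = phi_1 gamma(0) + c_1
Substituting the second into the first: gamma(0) (1 - phi_1^2) = c_0 + phi_1 c_1, so
  gamma(0) = c_0 / (1 - phi_1^2) = 1 / (1 - (0.57)^2) = 1 / 0.6751 = 1.481262.
  gamma(1) = phi_1 gamma(0) = (0.57)(1.481262) = 0.844319.
Therefore gamma(1) = 0.8443 (to 4 decimal places).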